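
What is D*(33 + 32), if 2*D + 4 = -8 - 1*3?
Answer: -975/2 ≈ -487.50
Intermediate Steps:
D = -15/2 (D = -2 + (-8 - 1*3)/2 = -2 + (-8 - 3)/2 = -2 + (½)*(-11) = -2 - 11/2 = -15/2 ≈ -7.5000)
D*(33 + 32) = -15*(33 + 32)/2 = -15/2*65 = -975/2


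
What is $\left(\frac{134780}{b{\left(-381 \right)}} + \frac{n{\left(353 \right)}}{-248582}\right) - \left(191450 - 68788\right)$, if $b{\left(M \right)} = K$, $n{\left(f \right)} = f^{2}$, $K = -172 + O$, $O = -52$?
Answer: $- \frac{857955302249}{6960296} \approx -1.2326 \cdot 10^{5}$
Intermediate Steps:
$K = -224$ ($K = -172 - 52 = -224$)
$b{\left(M \right)} = -224$
$\left(\frac{134780}{b{\left(-381 \right)}} + \frac{n{\left(353 \right)}}{-248582}\right) - \left(191450 - 68788\right) = \left(\frac{134780}{-224} + \frac{353^{2}}{-248582}\right) - \left(191450 - 68788\right) = \left(134780 \left(- \frac{1}{224}\right) + 124609 \left(- \frac{1}{248582}\right)\right) - 122662 = \left(- \frac{33695}{56} - \frac{124609}{248582}\right) - 122662 = - \frac{4191474297}{6960296} - 122662 = - \frac{857955302249}{6960296}$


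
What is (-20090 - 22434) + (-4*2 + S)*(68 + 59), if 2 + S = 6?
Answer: -43032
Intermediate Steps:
S = 4 (S = -2 + 6 = 4)
(-20090 - 22434) + (-4*2 + S)*(68 + 59) = (-20090 - 22434) + (-4*2 + 4)*(68 + 59) = -42524 + (-8 + 4)*127 = -42524 - 4*127 = -42524 - 508 = -43032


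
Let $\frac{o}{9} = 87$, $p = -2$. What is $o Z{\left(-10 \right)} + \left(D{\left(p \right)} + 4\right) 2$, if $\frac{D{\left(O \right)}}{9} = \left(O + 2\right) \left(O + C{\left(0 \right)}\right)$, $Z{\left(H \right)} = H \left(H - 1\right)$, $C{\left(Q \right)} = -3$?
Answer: $86138$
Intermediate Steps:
$o = 783$ ($o = 9 \cdot 87 = 783$)
$Z{\left(H \right)} = H \left(-1 + H\right)$
$D{\left(O \right)} = 9 \left(-3 + O\right) \left(2 + O\right)$ ($D{\left(O \right)} = 9 \left(O + 2\right) \left(O - 3\right) = 9 \left(2 + O\right) \left(-3 + O\right) = 9 \left(-3 + O\right) \left(2 + O\right)$)
$o Z{\left(-10 \right)} + \left(D{\left(p \right)} + 4\right) 2 = 783 \left(- 10 \left(-1 - 10\right)\right) + \left(\left(-54 - -18 + 9 \left(-2\right)^{2}\right) + 4\right) 2 = 783 \left(\left(-10\right) \left(-11\right)\right) + \left(\left(-54 + 18 + 9 \cdot 4\right) + 4\right) 2 = 783 \cdot 110 + \left(\left(-54 + 18 + 36\right) + 4\right) 2 = 86130 + \left(0 + 4\right) 2 = 86130 + 4 \cdot 2 = 86130 + 8 = 86138$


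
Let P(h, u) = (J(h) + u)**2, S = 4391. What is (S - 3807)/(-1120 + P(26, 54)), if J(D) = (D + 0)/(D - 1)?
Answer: 45625/149172 ≈ 0.30585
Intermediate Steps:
J(D) = D/(-1 + D)
P(h, u) = (u + h/(-1 + h))**2 (P(h, u) = (h/(-1 + h) + u)**2 = (u + h/(-1 + h))**2)
(S - 3807)/(-1120 + P(26, 54)) = (4391 - 3807)/(-1120 + (54 + 26/(-1 + 26))**2) = 584/(-1120 + (54 + 26/25)**2) = 584/(-1120 + (1376/25)**2) = 584/(-1120 + 1893376/625) = 584/(1193376/625) = 584*(625/1193376) = 45625/149172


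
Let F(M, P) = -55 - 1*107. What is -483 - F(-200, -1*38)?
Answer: -321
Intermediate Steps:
F(M, P) = -162 (F(M, P) = -55 - 107 = -162)
-483 - F(-200, -1*38) = -483 - 1*(-162) = -483 + 162 = -321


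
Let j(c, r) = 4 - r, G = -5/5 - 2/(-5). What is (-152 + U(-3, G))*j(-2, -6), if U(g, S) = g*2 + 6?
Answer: -1520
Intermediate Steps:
G = -⅗ (G = -5*⅕ - 2*(-⅕) = -1 + ⅖ = -⅗ ≈ -0.60000)
U(g, S) = 6 + 2*g (U(g, S) = 2*g + 6 = 6 + 2*g)
(-152 + U(-3, G))*j(-2, -6) = (-152 + (6 + 2*(-3)))*(4 - 1*(-6)) = (-152 + (6 - 6))*(4 + 6) = (-152 + 0)*10 = -152*10 = -1520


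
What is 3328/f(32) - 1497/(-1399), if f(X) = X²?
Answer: 24175/5596 ≈ 4.3201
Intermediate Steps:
3328/f(32) - 1497/(-1399) = 3328/(32²) - 1497/(-1399) = 3328/1024 - 1497*(-1/1399) = 3328*(1/1024) + 1497/1399 = 13/4 + 1497/1399 = 24175/5596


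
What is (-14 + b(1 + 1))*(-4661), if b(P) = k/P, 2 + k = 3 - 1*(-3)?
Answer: 55932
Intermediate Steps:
k = 4 (k = -2 + (3 - 1*(-3)) = -2 + (3 + 3) = -2 + 6 = 4)
b(P) = 4/P
(-14 + b(1 + 1))*(-4661) = (-14 + 4/(1 + 1))*(-4661) = (-14 + 4/2)*(-4661) = (-14 + 4*(1/2))*(-4661) = (-14 + 2)*(-4661) = -12*(-4661) = 55932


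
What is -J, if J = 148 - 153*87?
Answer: 13163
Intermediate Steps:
J = -13163 (J = 148 - 13311 = -13163)
-J = -1*(-13163) = 13163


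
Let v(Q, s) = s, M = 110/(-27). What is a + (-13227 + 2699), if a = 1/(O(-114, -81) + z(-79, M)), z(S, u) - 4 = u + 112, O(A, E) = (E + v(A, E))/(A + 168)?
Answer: -30962821/2941 ≈ -10528.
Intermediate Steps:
M = -110/27 (M = 110*(-1/27) = -110/27 ≈ -4.0741)
O(A, E) = 2*E/(168 + A) (O(A, E) = (E + E)/(A + 168) = (2*E)/(168 + A) = 2*E/(168 + A))
z(S, u) = 116 + u (z(S, u) = 4 + (u + 112) = 4 + (112 + u) = 116 + u)
a = 27/2941 (a = 1/(2*(-81)/(168 - 114) + (116 - 110/27)) = 1/(2*(-81)/54 + 3022/27) = 1/(2*(-81)*(1/54) + 3022/27) = 1/(-3 + 3022/27) = 1/(2941/27) = 27/2941 ≈ 0.0091805)
a + (-13227 + 2699) = 27/2941 + (-13227 + 2699) = 27/2941 - 10528 = -30962821/2941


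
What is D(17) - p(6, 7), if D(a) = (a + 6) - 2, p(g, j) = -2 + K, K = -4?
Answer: 27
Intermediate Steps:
p(g, j) = -6 (p(g, j) = -2 - 4 = -6)
D(a) = 4 + a (D(a) = (6 + a) - 2 = 4 + a)
D(17) - p(6, 7) = (4 + 17) - 1*(-6) = 21 + 6 = 27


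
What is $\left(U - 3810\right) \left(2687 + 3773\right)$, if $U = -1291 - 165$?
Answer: $-34018360$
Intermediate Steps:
$U = -1456$ ($U = -1291 - 165 = -1456$)
$\left(U - 3810\right) \left(2687 + 3773\right) = \left(-1456 - 3810\right) \left(2687 + 3773\right) = \left(-5266\right) 6460 = -34018360$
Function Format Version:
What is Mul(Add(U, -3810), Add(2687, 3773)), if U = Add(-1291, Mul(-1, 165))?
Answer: -34018360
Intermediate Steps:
U = -1456 (U = Add(-1291, -165) = -1456)
Mul(Add(U, -3810), Add(2687, 3773)) = Mul(Add(-1456, -3810), Add(2687, 3773)) = Mul(-5266, 6460) = -34018360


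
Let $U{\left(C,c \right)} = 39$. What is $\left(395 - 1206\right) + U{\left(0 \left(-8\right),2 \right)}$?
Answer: $-772$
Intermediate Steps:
$\left(395 - 1206\right) + U{\left(0 \left(-8\right),2 \right)} = \left(395 - 1206\right) + 39 = -811 + 39 = -772$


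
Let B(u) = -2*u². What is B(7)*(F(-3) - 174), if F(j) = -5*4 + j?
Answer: 19306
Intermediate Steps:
F(j) = -20 + j
B(7)*(F(-3) - 174) = (-2*7²)*((-20 - 3) - 174) = (-2*49)*(-23 - 174) = -98*(-197) = 19306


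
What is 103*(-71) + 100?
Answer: -7213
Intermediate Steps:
103*(-71) + 100 = -7313 + 100 = -7213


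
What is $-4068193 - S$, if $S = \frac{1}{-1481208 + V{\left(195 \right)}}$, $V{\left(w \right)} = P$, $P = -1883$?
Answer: $- \frac{6033500424562}{1483091} \approx -4.0682 \cdot 10^{6}$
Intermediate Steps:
$V{\left(w \right)} = -1883$
$S = - \frac{1}{1483091}$ ($S = \frac{1}{-1481208 - 1883} = \frac{1}{-1483091} = - \frac{1}{1483091} \approx -6.7427 \cdot 10^{-7}$)
$-4068193 - S = -4068193 - - \frac{1}{1483091} = -4068193 + \frac{1}{1483091} = - \frac{6033500424562}{1483091}$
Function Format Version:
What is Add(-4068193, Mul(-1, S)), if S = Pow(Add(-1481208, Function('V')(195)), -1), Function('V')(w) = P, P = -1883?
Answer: Rational(-6033500424562, 1483091) ≈ -4.0682e+6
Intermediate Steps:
Function('V')(w) = -1883
S = Rational(-1, 1483091) (S = Pow(Add(-1481208, -1883), -1) = Pow(-1483091, -1) = Rational(-1, 1483091) ≈ -6.7427e-7)
Add(-4068193, Mul(-1, S)) = Add(-4068193, Mul(-1, Rational(-1, 1483091))) = Add(-4068193, Rational(1, 1483091)) = Rational(-6033500424562, 1483091)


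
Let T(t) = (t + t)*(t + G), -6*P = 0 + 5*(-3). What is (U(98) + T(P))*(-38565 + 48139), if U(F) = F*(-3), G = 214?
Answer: 7549099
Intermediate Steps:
P = 5/2 (P = -(0 + 5*(-3))/6 = -(0 - 15)/6 = -⅙*(-15) = 5/2 ≈ 2.5000)
T(t) = 2*t*(214 + t) (T(t) = (t + t)*(t + 214) = (2*t)*(214 + t) = 2*t*(214 + t))
U(F) = -3*F
(U(98) + T(P))*(-38565 + 48139) = (-3*98 + 2*(5/2)*(214 + 5/2))*(-38565 + 48139) = (-294 + 2*(5/2)*(433/2))*9574 = (-294 + 2165/2)*9574 = (1577/2)*9574 = 7549099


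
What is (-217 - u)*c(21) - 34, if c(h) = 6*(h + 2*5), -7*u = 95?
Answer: -265102/7 ≈ -37872.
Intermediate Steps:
u = -95/7 (u = -1/7*95 = -95/7 ≈ -13.571)
c(h) = 60 + 6*h (c(h) = 6*(h + 10) = 6*(10 + h) = 60 + 6*h)
(-217 - u)*c(21) - 34 = (-217 - 1*(-95/7))*(60 + 6*21) - 34 = (-217 + 95/7)*(60 + 126) - 34 = -1424/7*186 - 34 = -264864/7 - 34 = -265102/7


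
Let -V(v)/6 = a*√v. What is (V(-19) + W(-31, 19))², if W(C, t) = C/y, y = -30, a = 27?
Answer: (31 - 4860*I*√19)²/900 ≈ -4.9864e+5 - 1459.4*I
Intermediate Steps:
W(C, t) = -C/30 (W(C, t) = C/(-30) = C*(-1/30) = -C/30)
V(v) = -162*√v
(V(-19) + W(-31, 19))² = (-162*I*√19 - 1/30*(-31))² = (-162*I*√19 + 31/30)² = (31/30 - 162*I*√19)²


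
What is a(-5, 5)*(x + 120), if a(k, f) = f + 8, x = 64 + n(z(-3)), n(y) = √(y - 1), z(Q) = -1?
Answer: 2392 + 13*I*√2 ≈ 2392.0 + 18.385*I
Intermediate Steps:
n(y) = √(-1 + y)
x = 64 + I*√2 (x = 64 + √(-1 - 1) = 64 + √(-2) = 64 + I*√2 ≈ 64.0 + 1.4142*I)
a(k, f) = 8 + f
a(-5, 5)*(x + 120) = (8 + 5)*((64 + I*√2) + 120) = 13*(184 + I*√2) = 2392 + 13*I*√2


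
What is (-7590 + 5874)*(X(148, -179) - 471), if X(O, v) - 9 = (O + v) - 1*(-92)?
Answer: 688116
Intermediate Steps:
X(O, v) = 101 + O + v (X(O, v) = 9 + ((O + v) - 1*(-92)) = 9 + ((O + v) + 92) = 9 + (92 + O + v) = 101 + O + v)
(-7590 + 5874)*(X(148, -179) - 471) = (-7590 + 5874)*((101 + 148 - 179) - 471) = -1716*(70 - 471) = -1716*(-401) = 688116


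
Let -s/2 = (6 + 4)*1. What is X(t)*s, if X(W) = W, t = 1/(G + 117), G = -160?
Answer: 20/43 ≈ 0.46512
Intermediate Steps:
s = -20 (s = -2*(6 + 4) = -20 ≈ -20.000)
t = -1/43 (t = 1/(-160 + 117) = 1/(-43) = -1/43 ≈ -0.023256)
X(t)*s = -1/43*(-20) = 20/43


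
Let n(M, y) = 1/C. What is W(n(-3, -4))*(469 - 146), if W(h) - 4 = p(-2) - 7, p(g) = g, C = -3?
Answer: -1615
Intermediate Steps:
n(M, y) = -⅓ (n(M, y) = 1/(-3) = -⅓)
W(h) = -5 (W(h) = 4 + (-2 - 7) = 4 - 9 = -5)
W(n(-3, -4))*(469 - 146) = -5*(469 - 146) = -5*323 = -1615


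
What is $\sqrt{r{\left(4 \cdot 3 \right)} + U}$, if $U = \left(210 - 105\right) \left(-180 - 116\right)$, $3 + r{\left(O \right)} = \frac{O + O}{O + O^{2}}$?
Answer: $\frac{i \sqrt{5253001}}{13} \approx 176.3 i$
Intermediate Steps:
$r{\left(O \right)} = -3 + \frac{2 O}{O + O^{2}}$ ($r{\left(O \right)} = -3 + \frac{O + O}{O + O^{2}} = -3 + \frac{2 O}{O + O^{2}}$)
$U = -31080$ ($U = 105 \left(-296\right) = -31080$)
$\sqrt{r{\left(4 \cdot 3 \right)} + U} = \sqrt{\frac{-1 - 3 \cdot 4 \cdot 3}{1 + 4 \cdot 3} - 31080} = \sqrt{\frac{-1 - 36}{1 + 12} - 31080} = \sqrt{\frac{-1 - 36}{13} - 31080} = \sqrt{\frac{1}{13} \left(-37\right) - 31080} = \sqrt{- \frac{37}{13} - 31080} = \sqrt{- \frac{404077}{13}} = \frac{i \sqrt{5253001}}{13}$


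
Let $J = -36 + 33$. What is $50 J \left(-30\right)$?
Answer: $4500$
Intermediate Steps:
$J = -3$
$50 J \left(-30\right) = 50 \left(-3\right) \left(-30\right) = \left(-150\right) \left(-30\right) = 4500$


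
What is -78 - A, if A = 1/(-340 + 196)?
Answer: -11231/144 ≈ -77.993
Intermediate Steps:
A = -1/144 (A = 1/(-144) = -1/144 ≈ -0.0069444)
-78 - A = -78 - 1*(-1/144) = -78 + 1/144 = -11231/144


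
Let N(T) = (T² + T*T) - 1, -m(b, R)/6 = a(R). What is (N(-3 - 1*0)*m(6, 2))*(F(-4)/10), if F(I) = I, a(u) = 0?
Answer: 0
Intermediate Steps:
m(b, R) = 0 (m(b, R) = -6*0 = 0)
N(T) = -1 + 2*T² (N(T) = (T² + T²) - 1 = 2*T² - 1 = -1 + 2*T²)
(N(-3 - 1*0)*m(6, 2))*(F(-4)/10) = ((-1 + 2*(-3 - 1*0)²)*0)*(-4/10) = ((-1 + 2*(-3 + 0)²)*0)*(-4*⅒) = ((-1 + 2*(-3)²)*0)*(-⅖) = ((-1 + 2*9)*0)*(-⅖) = ((-1 + 18)*0)*(-⅖) = (17*0)*(-⅖) = 0*(-⅖) = 0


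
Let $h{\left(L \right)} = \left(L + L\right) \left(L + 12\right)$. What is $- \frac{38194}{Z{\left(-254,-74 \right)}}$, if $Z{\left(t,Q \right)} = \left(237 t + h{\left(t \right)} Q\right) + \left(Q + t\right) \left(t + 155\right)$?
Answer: $\frac{19097}{4562495} \approx 0.0041856$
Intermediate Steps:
$h{\left(L \right)} = 2 L \left(12 + L\right)$
$Z{\left(t,Q \right)} = 237 t + \left(155 + t\right) \left(Q + t\right) + 2 Q t \left(12 + t\right)$ ($Z{\left(t,Q \right)} = \left(237 t + 2 t \left(12 + t\right) Q\right) + \left(Q + t\right) \left(t + 155\right) = \left(237 t + 2 Q t \left(12 + t\right)\right) + \left(Q + t\right) \left(155 + t\right) = \left(237 t + 2 Q t \left(12 + t\right)\right) + \left(155 + t\right) \left(Q + t\right) = 237 t + \left(155 + t\right) \left(Q + t\right) + 2 Q t \left(12 + t\right)$)
$- \frac{38194}{Z{\left(-254,-74 \right)}} = - \frac{38194}{\left(-254\right)^{2} + 155 \left(-74\right) + 392 \left(-254\right) - -18796 + 2 \left(-74\right) \left(-254\right) \left(12 - 254\right)} = - \frac{38194}{64516 - 11470 - 99568 + 18796 + 2 \left(-74\right) \left(-254\right) \left(-242\right)} = - \frac{38194}{64516 - 11470 - 99568 + 18796 - 9097264} = - \frac{38194}{-9124990} = \left(-38194\right) \left(- \frac{1}{9124990}\right) = \frac{19097}{4562495}$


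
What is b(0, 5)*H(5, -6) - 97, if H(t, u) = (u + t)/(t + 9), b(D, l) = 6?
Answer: -682/7 ≈ -97.429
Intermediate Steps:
H(t, u) = (t + u)/(9 + t)
b(0, 5)*H(5, -6) - 97 = 6*((5 - 6)/(9 + 5)) - 97 = 6*(-1/14) - 97 = -3/7 - 97 = -682/7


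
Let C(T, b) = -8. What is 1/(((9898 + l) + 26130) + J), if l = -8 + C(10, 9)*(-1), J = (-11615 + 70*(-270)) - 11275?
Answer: -1/5762 ≈ -0.00017355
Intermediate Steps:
J = -41790 (J = (-11615 - 18900) - 11275 = -30515 - 11275 = -41790)
l = 0 (l = -8 - 8*(-1) = -8 + 8 = 0)
1/(((9898 + l) + 26130) + J) = 1/(((9898 + 0) + 26130) - 41790) = 1/((9898 + 26130) - 41790) = 1/(36028 - 41790) = 1/(-5762) = -1/5762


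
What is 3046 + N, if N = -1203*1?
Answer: 1843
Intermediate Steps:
N = -1203
3046 + N = 3046 - 1203 = 1843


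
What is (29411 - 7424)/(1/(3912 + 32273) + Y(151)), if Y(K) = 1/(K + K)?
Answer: 240271077690/36487 ≈ 6.5851e+6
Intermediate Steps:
Y(K) = 1/(2*K)
(29411 - 7424)/(1/(3912 + 32273) + Y(151)) = (29411 - 7424)/(1/(3912 + 32273) + (½)/151) = 21987/(1/36185 + (½)*(1/151)) = 21987/(1/36185 + 1/302) = 21987/(36487/10927870) = 21987*(10927870/36487) = 240271077690/36487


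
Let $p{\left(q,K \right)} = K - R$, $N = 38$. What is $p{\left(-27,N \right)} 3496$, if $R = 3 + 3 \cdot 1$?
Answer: $111872$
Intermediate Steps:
$R = 6$ ($R = 3 + 3 = 6$)
$p{\left(q,K \right)} = -6 + K$ ($p{\left(q,K \right)} = K - 6 = -6 + K$)
$p{\left(-27,N \right)} 3496 = \left(-6 + 38\right) 3496 = 32 \cdot 3496 = 111872$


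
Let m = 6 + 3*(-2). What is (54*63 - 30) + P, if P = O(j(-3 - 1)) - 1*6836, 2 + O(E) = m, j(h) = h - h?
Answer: -3466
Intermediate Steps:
j(h) = 0
m = 0 (m = 6 - 6 = 0)
O(E) = -2 (O(E) = -2 + 0 = -2)
P = -6838 (P = -2 - 1*6836 = -2 - 6836 = -6838)
(54*63 - 30) + P = (54*63 - 30) - 6838 = (3402 - 30) - 6838 = 3372 - 6838 = -3466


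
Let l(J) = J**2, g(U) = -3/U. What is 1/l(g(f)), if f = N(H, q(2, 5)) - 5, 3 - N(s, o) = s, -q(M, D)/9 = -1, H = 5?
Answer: 49/9 ≈ 5.4444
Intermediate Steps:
q(M, D) = 9 (q(M, D) = -9*(-1) = 9)
N(s, o) = 3 - s
f = -7 (f = (3 - 1*5) - 5 = (3 - 5) - 5 = -2 - 5 = -7)
1/l(g(f)) = 1/((-3/(-7))**2) = 1/((-3*(-1/7))**2) = 1/((3/7)**2) = 1/(9/49) = 49/9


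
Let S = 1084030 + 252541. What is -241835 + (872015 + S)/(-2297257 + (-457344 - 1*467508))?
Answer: -779220938601/3222109 ≈ -2.4184e+5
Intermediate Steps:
S = 1336571
-241835 + (872015 + S)/(-2297257 + (-457344 - 1*467508)) = -241835 + (872015 + 1336571)/(-2297257 + (-457344 - 1*467508)) = -241835 + 2208586/(-2297257 + (-457344 - 467508)) = -241835 + 2208586/(-2297257 - 924852) = -241835 + 2208586/(-3222109) = -241835 + 2208586*(-1/3222109) = -241835 - 2208586/3222109 = -779220938601/3222109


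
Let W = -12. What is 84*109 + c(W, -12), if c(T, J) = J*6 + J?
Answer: 9072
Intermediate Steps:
c(T, J) = 7*J (c(T, J) = 6*J + J = 7*J)
84*109 + c(W, -12) = 84*109 + 7*(-12) = 9156 - 84 = 9072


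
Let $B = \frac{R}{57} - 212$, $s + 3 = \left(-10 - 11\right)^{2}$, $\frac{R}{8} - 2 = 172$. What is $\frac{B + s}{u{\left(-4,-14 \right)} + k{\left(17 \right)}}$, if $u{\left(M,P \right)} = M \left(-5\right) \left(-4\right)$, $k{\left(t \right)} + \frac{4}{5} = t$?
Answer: $- \frac{23790}{6061} \approx -3.9251$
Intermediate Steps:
$R = 1392$ ($R = 16 + 8 \cdot 172 = 16 + 1376 = 1392$)
$k{\left(t \right)} = - \frac{4}{5} + t$
$u{\left(M,P \right)} = 20 M$ ($u{\left(M,P \right)} = - 5 M \left(-4\right) = 20 M$)
$s = 438$ ($s = -3 + \left(-10 - 11\right)^{2} = -3 + \left(-21\right)^{2} = -3 + 441 = 438$)
$B = - \frac{3564}{19}$ ($B = \frac{1392}{57} - 212 = 1392 \cdot \frac{1}{57} - 212 = \frac{464}{19} - 212 = - \frac{3564}{19} \approx -187.58$)
$\frac{B + s}{u{\left(-4,-14 \right)} + k{\left(17 \right)}} = \frac{- \frac{3564}{19} + 438}{20 \left(-4\right) + \left(- \frac{4}{5} + 17\right)} = \frac{4758}{19 \left(-80 + \frac{81}{5}\right)} = \frac{4758}{19 \left(- \frac{319}{5}\right)} = \frac{4758}{19} \left(- \frac{5}{319}\right) = - \frac{23790}{6061}$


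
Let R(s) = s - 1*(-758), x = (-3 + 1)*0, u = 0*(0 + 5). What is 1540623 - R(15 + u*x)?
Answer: 1539850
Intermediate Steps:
u = 0 (u = 0*5 = 0)
x = 0 (x = -2*0 = 0)
R(s) = 758 + s (R(s) = s + 758 = 758 + s)
1540623 - R(15 + u*x) = 1540623 - (758 + (15 + 0*0)) = 1540623 - (758 + (15 + 0)) = 1540623 - (758 + 15) = 1540623 - 1*773 = 1540623 - 773 = 1539850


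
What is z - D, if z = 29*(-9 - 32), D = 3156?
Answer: -4345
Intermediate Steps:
z = -1189 (z = 29*(-41) = -1189)
z - D = -1189 - 1*3156 = -1189 - 3156 = -4345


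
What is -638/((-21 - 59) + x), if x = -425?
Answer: 638/505 ≈ 1.2634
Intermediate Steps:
-638/((-21 - 59) + x) = -638/((-21 - 59) - 425) = -638/(-80 - 425) = -638/(-505) = -638*(-1/505) = 638/505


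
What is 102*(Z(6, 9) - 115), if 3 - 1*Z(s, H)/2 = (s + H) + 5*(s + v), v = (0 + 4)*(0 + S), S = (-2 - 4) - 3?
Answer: 16422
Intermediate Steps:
S = -9 (S = -6 - 3 = -9)
v = -36 (v = (0 + 4)*(0 - 9) = 4*(-9) = -36)
Z(s, H) = 366 - 12*s - 2*H (Z(s, H) = 6 - 2*((s + H) + 5*(s - 36)) = 6 - 2*((H + s) + 5*(-36 + s)) = 6 - 2*((H + s) + (-180 + 5*s)) = 6 - 2*(-180 + H + 6*s) = 6 + (360 - 12*s - 2*H) = 366 - 12*s - 2*H)
102*(Z(6, 9) - 115) = 102*((366 - 12*6 - 2*9) - 115) = 102*((366 - 72 - 18) - 115) = 102*(276 - 115) = 102*161 = 16422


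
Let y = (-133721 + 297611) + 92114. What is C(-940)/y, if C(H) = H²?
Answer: 220900/64001 ≈ 3.4515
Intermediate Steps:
y = 256004 (y = 163890 + 92114 = 256004)
C(-940)/y = (-940)²/256004 = 883600*(1/256004) = 220900/64001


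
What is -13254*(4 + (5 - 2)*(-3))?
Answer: 66270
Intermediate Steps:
-13254*(4 + (5 - 2)*(-3)) = -13254*(4 + 3*(-3)) = -13254*(4 - 9) = -13254*(-5) = 66270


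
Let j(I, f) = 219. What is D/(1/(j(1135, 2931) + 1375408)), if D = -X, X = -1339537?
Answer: 1842703264699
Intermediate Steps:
D = 1339537 (D = -1*(-1339537) = 1339537)
D/(1/(j(1135, 2931) + 1375408)) = 1339537/(1/(219 + 1375408)) = 1339537/(1/1375627) = 1339537*1375627 = 1842703264699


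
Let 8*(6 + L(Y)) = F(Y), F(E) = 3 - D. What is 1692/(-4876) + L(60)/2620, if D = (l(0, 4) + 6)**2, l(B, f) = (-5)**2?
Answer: -5046197/12775120 ≈ -0.39500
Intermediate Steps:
l(B, f) = 25
D = 961 (D = (25 + 6)**2 = 31**2 = 961)
F(E) = -958 (F(E) = 3 - 1*961 = 3 - 961 = -958)
L(Y) = -503/4 (L(Y) = -6 + (1/8)*(-958) = -6 - 479/4 = -503/4)
1692/(-4876) + L(60)/2620 = 1692/(-4876) - 503/4/2620 = 1692*(-1/4876) - 503/4*1/2620 = -423/1219 - 503/10480 = -5046197/12775120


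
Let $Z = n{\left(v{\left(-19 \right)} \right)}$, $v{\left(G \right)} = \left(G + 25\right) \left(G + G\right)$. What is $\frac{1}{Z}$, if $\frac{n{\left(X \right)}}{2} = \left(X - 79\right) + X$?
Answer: $- \frac{1}{1070} \approx -0.00093458$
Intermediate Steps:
$v{\left(G \right)} = 2 G \left(25 + G\right)$ ($v{\left(G \right)} = \left(25 + G\right) 2 G = 2 G \left(25 + G\right)$)
$n{\left(X \right)} = -158 + 4 X$ ($n{\left(X \right)} = 2 \left(\left(X - 79\right) + X\right) = 2 \left(\left(-79 + X\right) + X\right) = 2 \left(-79 + 2 X\right) = -158 + 4 X$)
$Z = -1070$ ($Z = -158 + 4 \cdot 2 \left(-19\right) \left(25 - 19\right) = -158 + 4 \cdot 2 \left(-19\right) 6 = -158 + 4 \left(-228\right) = -158 - 912 = -1070$)
$\frac{1}{Z} = \frac{1}{-1070} = - \frac{1}{1070}$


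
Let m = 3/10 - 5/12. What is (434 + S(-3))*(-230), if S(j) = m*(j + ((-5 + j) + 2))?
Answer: -200123/2 ≈ -1.0006e+5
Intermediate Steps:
m = -7/60 (m = 3*(1/10) - 5*1/12 = 3/10 - 5/12 = -7/60 ≈ -0.11667)
S(j) = 7/20 - 7*j/30 (S(j) = -7*(j + ((-5 + j) + 2))/60 = -7*(j + (-3 + j))/60 = -7*(-3 + 2*j)/60 = 7/20 - 7*j/30)
(434 + S(-3))*(-230) = (434 + (7/20 - 7/30*(-3)))*(-230) = (434 + (7/20 + 7/10))*(-230) = (434 + 21/20)*(-230) = (8701/20)*(-230) = -200123/2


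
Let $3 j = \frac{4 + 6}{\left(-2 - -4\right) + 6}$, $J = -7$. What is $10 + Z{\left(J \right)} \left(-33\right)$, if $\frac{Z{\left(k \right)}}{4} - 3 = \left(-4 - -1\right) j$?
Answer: $-221$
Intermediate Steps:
$j = \frac{5}{12}$ ($j = \frac{\left(4 + 6\right) \frac{1}{\left(-2 - -4\right) + 6}}{3} = \frac{10 \frac{1}{\left(-2 + 4\right) + 6}}{3} = \frac{10 \frac{1}{2 + 6}}{3} = \frac{10 \cdot \frac{1}{8}}{3} = \frac{1}{3} \cdot \frac{5}{4} = \frac{5}{12} \approx 0.41667$)
$Z{\left(k \right)} = 7$ ($Z{\left(k \right)} = 12 + 4 \left(-4 - -1\right) \frac{5}{12} = 12 + 4 \left(-4 + 1\right) \frac{5}{12} = 12 + 4 \left(\left(-3\right) \frac{5}{12}\right) = 12 + 4 \left(- \frac{5}{4}\right) = 12 - 5 = 7$)
$10 + Z{\left(J \right)} \left(-33\right) = 10 + 7 \left(-33\right) = 10 - 231 = -221$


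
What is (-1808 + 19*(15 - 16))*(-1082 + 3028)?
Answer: -3555342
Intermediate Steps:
(-1808 + 19*(15 - 16))*(-1082 + 3028) = (-1808 + 19*(-1))*1946 = (-1808 - 19)*1946 = -1827*1946 = -3555342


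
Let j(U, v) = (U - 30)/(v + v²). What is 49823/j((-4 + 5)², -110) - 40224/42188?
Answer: -6300543631814/305863 ≈ -2.0599e+7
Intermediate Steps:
j(U, v) = (-30 + U)/(v + v²)
49823/j((-4 + 5)², -110) - 40224/42188 = 49823/(((-30 + (-4 + 5)²)/((-110)*(1 - 110)))) - 40224/42188 = 49823/((-1/110*(-30 + 1²)/(-109))) - 40224*1/42188 = 49823/((-1/110*(-1/109)*(-30 + 1))) - 10056/10547 = 49823/((-1/110*(-1/109)*(-29))) - 10056/10547 = 49823/(-29/11990) - 10056/10547 = 49823*(-11990/29) - 10056/10547 = -597377770/29 - 10056/10547 = -6300543631814/305863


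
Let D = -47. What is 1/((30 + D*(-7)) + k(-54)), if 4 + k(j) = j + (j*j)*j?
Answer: -1/157163 ≈ -6.3628e-6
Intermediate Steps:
k(j) = -4 + j + j³ (k(j) = -4 + (j + (j*j)*j) = -4 + (j + j²*j) = -4 + (j + j³) = -4 + j + j³)
1/((30 + D*(-7)) + k(-54)) = 1/((30 - 47*(-7)) + (-4 - 54 + (-54)³)) = 1/((30 + 329) + (-4 - 54 - 157464)) = 1/(359 - 157522) = 1/(-157163) = -1/157163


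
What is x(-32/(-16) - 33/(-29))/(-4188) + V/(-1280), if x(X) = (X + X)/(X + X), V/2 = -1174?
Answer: 614509/335040 ≈ 1.8341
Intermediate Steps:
V = -2348 (V = 2*(-1174) = -2348)
x(X) = 1 (x(X) = (2*X)/((2*X)) = (2*X)*(1/(2*X)) = 1)
x(-32/(-16) - 33/(-29))/(-4188) + V/(-1280) = 1/(-4188) - 2348/(-1280) = 1*(-1/4188) - 2348*(-1/1280) = -1/4188 + 587/320 = 614509/335040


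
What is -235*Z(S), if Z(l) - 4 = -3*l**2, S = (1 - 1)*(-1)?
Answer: -940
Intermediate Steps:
S = 0 (S = 0*(-1) = 0)
Z(l) = 4 - 3*l**2
-235*Z(S) = -235*(4 - 3*0**2) = -235*(4 - 3*0) = -235*(4 + 0) = -235*4 = -940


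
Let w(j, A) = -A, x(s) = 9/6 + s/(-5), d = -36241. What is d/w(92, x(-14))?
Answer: 362410/43 ≈ 8428.1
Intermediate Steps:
x(s) = 3/2 - s/5 (x(s) = 9*(⅙) + s*(-⅕) = 3/2 - s/5)
d/w(92, x(-14)) = -36241*(-1/(3/2 - ⅕*(-14))) = -36241*(-1/(3/2 + 14/5)) = -36241/((-1*43/10)) = -36241/(-43/10) = -36241*(-10/43) = 362410/43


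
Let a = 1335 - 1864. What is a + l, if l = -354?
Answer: -883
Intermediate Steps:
a = -529
a + l = -529 - 354 = -883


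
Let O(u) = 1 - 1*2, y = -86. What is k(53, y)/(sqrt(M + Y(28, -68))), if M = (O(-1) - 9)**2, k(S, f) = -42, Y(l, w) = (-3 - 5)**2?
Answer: -21*sqrt(41)/41 ≈ -3.2796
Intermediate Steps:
Y(l, w) = 64 (Y(l, w) = (-8)**2 = 64)
O(u) = -1 (O(u) = 1 - 2 = -1)
M = 100 (M = (-1 - 9)**2 = (-10)**2 = 100)
k(53, y)/(sqrt(M + Y(28, -68))) = -42/sqrt(100 + 64) = -42*sqrt(41)/82 = -21*sqrt(41)/41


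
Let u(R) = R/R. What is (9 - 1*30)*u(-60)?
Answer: -21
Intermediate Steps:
u(R) = 1
(9 - 1*30)*u(-60) = (9 - 1*30)*1 = (9 - 30)*1 = -21*1 = -21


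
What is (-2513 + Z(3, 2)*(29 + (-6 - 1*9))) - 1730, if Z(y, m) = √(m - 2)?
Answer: -4243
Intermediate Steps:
Z(y, m) = √(-2 + m)
(-2513 + Z(3, 2)*(29 + (-6 - 1*9))) - 1730 = (-2513 + √(-2 + 2)*(29 + (-6 - 1*9))) - 1730 = (-2513 + √0*(29 + (-6 - 9))) - 1730 = (-2513 + 0*(29 - 15)) - 1730 = (-2513 + 0*14) - 1730 = (-2513 + 0) - 1730 = -2513 - 1730 = -4243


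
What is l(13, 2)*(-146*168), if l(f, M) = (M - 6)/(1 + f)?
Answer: 7008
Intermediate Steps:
l(f, M) = (-6 + M)/(1 + f)
l(13, 2)*(-146*168) = ((-6 + 2)/(1 + 13))*(-146*168) = (-4/14)*(-24528) = ((1/14)*(-4))*(-24528) = -2/7*(-24528) = 7008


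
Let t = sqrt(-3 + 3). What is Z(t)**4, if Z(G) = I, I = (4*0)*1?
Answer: 0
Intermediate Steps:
I = 0 (I = 0*1 = 0)
t = 0 (t = sqrt(0) = 0)
Z(G) = 0
Z(t)**4 = 0**4 = 0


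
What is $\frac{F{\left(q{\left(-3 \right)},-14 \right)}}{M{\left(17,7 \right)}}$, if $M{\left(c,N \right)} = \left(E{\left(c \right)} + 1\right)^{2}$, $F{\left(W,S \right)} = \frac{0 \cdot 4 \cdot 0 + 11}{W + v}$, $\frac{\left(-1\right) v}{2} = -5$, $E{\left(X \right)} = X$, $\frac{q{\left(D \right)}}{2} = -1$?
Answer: $\frac{11}{2592} \approx 0.0042438$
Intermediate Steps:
$q{\left(D \right)} = -2$ ($q{\left(D \right)} = 2 \left(-1\right) = -2$)
$v = 10$ ($v = \left(-2\right) \left(-5\right) = 10$)
$F{\left(W,S \right)} = \frac{11}{10 + W}$ ($F{\left(W,S \right)} = \frac{0 \cdot 4 \cdot 0 + 11}{W + 10} = \frac{0 \cdot 0 + 11}{10 + W} = \frac{0 + 11}{10 + W} = \frac{11}{10 + W}$)
$M{\left(c,N \right)} = \left(1 + c\right)^{2}$ ($M{\left(c,N \right)} = \left(c + 1\right)^{2} = \left(1 + c\right)^{2}$)
$\frac{F{\left(q{\left(-3 \right)},-14 \right)}}{M{\left(17,7 \right)}} = \frac{11 \frac{1}{10 - 2}}{\left(1 + 17\right)^{2}} = \frac{11 \cdot \frac{1}{8}}{18^{2}} = \frac{11 \cdot \frac{1}{8}}{324} = \frac{11}{8} \cdot \frac{1}{324} = \frac{11}{2592}$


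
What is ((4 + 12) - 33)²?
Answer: 289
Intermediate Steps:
((4 + 12) - 33)² = (16 - 33)² = (-17)² = 289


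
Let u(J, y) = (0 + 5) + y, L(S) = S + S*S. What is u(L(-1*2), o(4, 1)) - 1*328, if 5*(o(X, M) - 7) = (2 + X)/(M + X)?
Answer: -7894/25 ≈ -315.76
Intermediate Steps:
o(X, M) = 7 + (2 + X)/(5*(M + X)) (o(X, M) = 7 + ((2 + X)/(M + X))/5 = 7 + (2 + X)/(5*(M + X)))
L(S) = S + S**2
u(J, y) = 5 + y
u(L(-1*2), o(4, 1)) - 1*328 = (5 + (2 + 35*1 + 36*4)/(5*(1 + 4))) - 1*328 = (5 + (1/5)*(2 + 35 + 144)/5) - 328 = (5 + (1/5)*(1/5)*181) - 328 = (5 + 181/25) - 328 = 306/25 - 328 = -7894/25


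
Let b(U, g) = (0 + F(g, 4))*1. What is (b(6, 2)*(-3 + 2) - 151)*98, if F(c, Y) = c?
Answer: -14994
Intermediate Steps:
b(U, g) = g (b(U, g) = (0 + g)*1 = g*1 = g)
(b(6, 2)*(-3 + 2) - 151)*98 = (2*(-3 + 2) - 151)*98 = (2*(-1) - 151)*98 = (-2 - 151)*98 = -153*98 = -14994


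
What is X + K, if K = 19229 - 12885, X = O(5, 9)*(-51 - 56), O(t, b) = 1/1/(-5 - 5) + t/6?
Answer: 43949/6 ≈ 7324.8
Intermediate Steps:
O(t, b) = -10 + t/6 (O(t, b) = 1/1/(-10) + t*(⅙) = 1/(-⅒) + t/6 = 1*(-10) + t/6 = -10 + t/6)
X = 5885/6 (X = (-10 + (⅙)*5)*(-51 - 56) = (-10 + ⅚)*(-107) = -55/6*(-107) = 5885/6 ≈ 980.83)
K = 6344
X + K = 5885/6 + 6344 = 43949/6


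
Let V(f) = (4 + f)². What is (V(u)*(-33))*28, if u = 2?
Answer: -33264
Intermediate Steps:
(V(u)*(-33))*28 = ((4 + 2)²*(-33))*28 = (6²*(-33))*28 = (36*(-33))*28 = -1188*28 = -33264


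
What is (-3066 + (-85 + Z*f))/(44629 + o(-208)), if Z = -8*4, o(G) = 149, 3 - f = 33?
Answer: -2191/44778 ≈ -0.048930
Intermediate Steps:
f = -30 (f = 3 - 1*33 = 3 - 33 = -30)
Z = -32
(-3066 + (-85 + Z*f))/(44629 + o(-208)) = (-3066 + (-85 - 32*(-30)))/(44629 + 149) = (-3066 + (-85 + 960))/44778 = (-3066 + 875)*(1/44778) = -2191*1/44778 = -2191/44778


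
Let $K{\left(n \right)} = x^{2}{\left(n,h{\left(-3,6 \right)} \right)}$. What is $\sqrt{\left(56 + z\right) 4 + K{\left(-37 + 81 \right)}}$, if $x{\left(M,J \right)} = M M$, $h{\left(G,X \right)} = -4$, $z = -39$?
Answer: $2 \sqrt{937041} \approx 1936.0$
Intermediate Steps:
$x{\left(M,J \right)} = M^{2}$
$K{\left(n \right)} = n^{4}$ ($K{\left(n \right)} = \left(n^{2}\right)^{2} = n^{4}$)
$\sqrt{\left(56 + z\right) 4 + K{\left(-37 + 81 \right)}} = \sqrt{\left(56 - 39\right) 4 + \left(-37 + 81\right)^{4}} = \sqrt{17 \cdot 4 + 44^{4}} = \sqrt{68 + 3748096} = \sqrt{3748164} = 2 \sqrt{937041}$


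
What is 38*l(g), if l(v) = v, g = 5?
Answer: 190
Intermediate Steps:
38*l(g) = 38*5 = 190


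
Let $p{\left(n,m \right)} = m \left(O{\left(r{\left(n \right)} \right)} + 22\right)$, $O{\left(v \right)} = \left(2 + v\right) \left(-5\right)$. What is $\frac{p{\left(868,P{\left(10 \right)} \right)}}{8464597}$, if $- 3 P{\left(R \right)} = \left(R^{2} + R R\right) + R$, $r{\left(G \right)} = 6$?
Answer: $\frac{1260}{8464597} \approx 0.00014886$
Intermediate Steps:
$P{\left(R \right)} = - \frac{2 R^{2}}{3} - \frac{R}{3}$ ($P{\left(R \right)} = - \frac{\left(R^{2} + R R\right) + R}{3} = - \frac{\left(R^{2} + R^{2}\right) + R}{3} = - \frac{2 R^{2} + R}{3} = - \frac{R + 2 R^{2}}{3} = - \frac{2 R^{2}}{3} - \frac{R}{3}$)
$O{\left(v \right)} = -10 - 5 v$
$p{\left(n,m \right)} = - 18 m$ ($p{\left(n,m \right)} = m \left(\left(-10 - 30\right) + 22\right) = m \left(-40 + 22\right) = m \left(-18\right) = - 18 m$)
$\frac{p{\left(868,P{\left(10 \right)} \right)}}{8464597} = \frac{\left(-18\right) \left(\left(- \frac{1}{3}\right) 10 \left(1 + 2 \cdot 10\right)\right)}{8464597} = - 18 \left(\left(- \frac{1}{3}\right) 10 \left(1 + 20\right)\right) \frac{1}{8464597} = - 18 \left(\left(- \frac{1}{3}\right) 10 \cdot 21\right) \frac{1}{8464597} = \left(-18\right) \left(-70\right) \frac{1}{8464597} = 1260 \cdot \frac{1}{8464597} = \frac{1260}{8464597}$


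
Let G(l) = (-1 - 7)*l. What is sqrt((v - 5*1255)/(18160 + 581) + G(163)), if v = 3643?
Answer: 8*I*sqrt(7156981749)/18741 ≈ 36.113*I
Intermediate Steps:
G(l) = -8*l
sqrt((v - 5*1255)/(18160 + 581) + G(163)) = sqrt((3643 - 5*1255)/(18160 + 581) - 8*163) = sqrt((3643 - 6275)/18741 - 1304) = sqrt(-2632*1/18741 - 1304) = sqrt(-2632/18741 - 1304) = sqrt(-24440896/18741) = 8*I*sqrt(7156981749)/18741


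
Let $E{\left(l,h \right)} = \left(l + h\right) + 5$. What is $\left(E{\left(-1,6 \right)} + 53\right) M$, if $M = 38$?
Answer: $2394$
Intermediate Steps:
$E{\left(l,h \right)} = 5 + h + l$ ($E{\left(l,h \right)} = \left(h + l\right) + 5 = 5 + h + l$)
$\left(E{\left(-1,6 \right)} + 53\right) M = \left(\left(5 + 6 - 1\right) + 53\right) 38 = \left(10 + 53\right) 38 = 63 \cdot 38 = 2394$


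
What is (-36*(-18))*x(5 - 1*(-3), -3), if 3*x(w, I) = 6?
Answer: 1296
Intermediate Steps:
x(w, I) = 2 (x(w, I) = (1/3)*6 = 2)
(-36*(-18))*x(5 - 1*(-3), -3) = -36*(-18)*2 = 648*2 = 1296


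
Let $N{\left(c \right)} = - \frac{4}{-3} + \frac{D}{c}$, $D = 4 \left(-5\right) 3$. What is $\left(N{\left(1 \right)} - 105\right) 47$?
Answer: $- \frac{23077}{3} \approx -7692.3$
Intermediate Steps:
$D = -60$ ($D = \left(-20\right) 3 = -60$)
$N{\left(c \right)} = \frac{4}{3} - \frac{60}{c}$ ($N{\left(c \right)} = - \frac{4}{-3} - \frac{60}{c} = \left(-4\right) \left(- \frac{1}{3}\right) - \frac{60}{c} = \frac{4}{3} - \frac{60}{c}$)
$\left(N{\left(1 \right)} - 105\right) 47 = \left(\left(\frac{4}{3} - \frac{60}{1}\right) - 105\right) 47 = \left(\left(\frac{4}{3} - 60\right) - 105\right) 47 = \left(- \frac{176}{3} - 105\right) 47 = \left(- \frac{491}{3}\right) 47 = - \frac{23077}{3}$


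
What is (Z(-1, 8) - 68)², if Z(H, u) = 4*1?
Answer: 4096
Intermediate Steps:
Z(H, u) = 4
(Z(-1, 8) - 68)² = (4 - 68)² = (-64)² = 4096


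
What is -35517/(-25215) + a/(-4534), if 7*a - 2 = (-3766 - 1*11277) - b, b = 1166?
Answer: 511966017/266757890 ≈ 1.9192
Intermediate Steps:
a = -16207/7 (a = 2/7 + ((-3766 - 1*11277) - 1*1166)/7 = 2/7 + ((-3766 - 11277) - 1166)/7 = 2/7 + (-15043 - 1166)/7 = 2/7 + (⅐)*(-16209) = 2/7 - 16209/7 = -16207/7 ≈ -2315.3)
-35517/(-25215) + a/(-4534) = -35517/(-25215) - 16207/7/(-4534) = -35517*(-1/25215) - 16207/7*(-1/4534) = 11839/8405 + 16207/31738 = 511966017/266757890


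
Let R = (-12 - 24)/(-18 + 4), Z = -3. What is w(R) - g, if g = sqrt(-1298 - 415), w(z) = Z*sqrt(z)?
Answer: -9*sqrt(14)/7 - I*sqrt(1713) ≈ -4.8107 - 41.388*I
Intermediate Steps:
R = 18/7 (R = -36/(-14) = -36*(-1/14) = 18/7 ≈ 2.5714)
w(z) = -3*sqrt(z)
g = I*sqrt(1713) (g = sqrt(-1713) = I*sqrt(1713) ≈ 41.388*I)
w(R) - g = -9*sqrt(14)/7 - I*sqrt(1713)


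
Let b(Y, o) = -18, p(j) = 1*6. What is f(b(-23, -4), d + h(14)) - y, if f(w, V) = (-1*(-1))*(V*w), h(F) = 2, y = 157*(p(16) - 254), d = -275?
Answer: 43850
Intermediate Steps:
p(j) = 6
y = -38936 (y = 157*(6 - 254) = 157*(-248) = -38936)
f(w, V) = V*w (f(w, V) = 1*(V*w) = V*w)
f(b(-23, -4), d + h(14)) - y = (-275 + 2)*(-18) - 1*(-38936) = -273*(-18) + 38936 = 4914 + 38936 = 43850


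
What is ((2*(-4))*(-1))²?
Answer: 64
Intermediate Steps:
((2*(-4))*(-1))² = (-8*(-1))² = 8² = 64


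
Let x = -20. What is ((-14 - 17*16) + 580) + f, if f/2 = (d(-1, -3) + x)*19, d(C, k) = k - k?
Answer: -466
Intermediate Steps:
d(C, k) = 0
f = -760 (f = 2*((0 - 20)*19) = 2*(-20*19) = 2*(-380) = -760)
((-14 - 17*16) + 580) + f = ((-14 - 17*16) + 580) - 760 = ((-14 - 272) + 580) - 760 = (-286 + 580) - 760 = 294 - 760 = -466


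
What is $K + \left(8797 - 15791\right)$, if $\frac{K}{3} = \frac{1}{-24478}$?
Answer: $- \frac{171199135}{24478} \approx -6994.0$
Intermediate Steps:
$K = - \frac{3}{24478}$ ($K = \frac{3}{-24478} = 3 \left(- \frac{1}{24478}\right) = - \frac{3}{24478} \approx -0.00012256$)
$K + \left(8797 - 15791\right) = - \frac{3}{24478} + \left(8797 - 15791\right) = - \frac{3}{24478} - 6994 = - \frac{171199135}{24478}$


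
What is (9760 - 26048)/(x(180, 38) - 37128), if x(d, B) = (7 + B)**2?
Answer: 16288/35103 ≈ 0.46401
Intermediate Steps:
(9760 - 26048)/(x(180, 38) - 37128) = (9760 - 26048)/((7 + 38)**2 - 37128) = -16288/(45**2 - 37128) = -16288/(2025 - 37128) = -16288/(-35103) = -16288*(-1/35103) = 16288/35103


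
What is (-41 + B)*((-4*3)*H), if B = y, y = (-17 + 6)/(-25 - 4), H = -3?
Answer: -42408/29 ≈ -1462.3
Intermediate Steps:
y = 11/29 (y = -11/(-29) = -11*(-1/29) = 11/29 ≈ 0.37931)
B = 11/29 ≈ 0.37931
(-41 + B)*((-4*3)*H) = (-41 + 11/29)*(-4*3*(-3)) = -(-14136)*(-3)/29 = -1178/29*36 = -42408/29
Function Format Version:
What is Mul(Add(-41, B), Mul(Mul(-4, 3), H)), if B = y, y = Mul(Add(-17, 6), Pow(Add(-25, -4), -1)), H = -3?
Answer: Rational(-42408, 29) ≈ -1462.3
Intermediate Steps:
y = Rational(11, 29) (y = Mul(-11, Pow(-29, -1)) = Mul(-11, Rational(-1, 29)) = Rational(11, 29) ≈ 0.37931)
B = Rational(11, 29) ≈ 0.37931
Mul(Add(-41, B), Mul(Mul(-4, 3), H)) = Mul(Add(-41, Rational(11, 29)), Mul(Mul(-4, 3), -3)) = Mul(Rational(-1178, 29), Mul(-12, -3)) = Mul(Rational(-1178, 29), 36) = Rational(-42408, 29)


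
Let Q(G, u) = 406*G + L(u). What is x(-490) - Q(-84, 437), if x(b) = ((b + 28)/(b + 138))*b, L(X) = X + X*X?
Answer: -1263561/8 ≈ -1.5795e+5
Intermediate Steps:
L(X) = X + X**2
Q(G, u) = 406*G + u*(1 + u)
x(b) = b*(28 + b)/(138 + b) (x(b) = ((28 + b)/(138 + b))*b = b*(28 + b)/(138 + b))
x(-490) - Q(-84, 437) = -490*(28 - 490)/(138 - 490) - (406*(-84) + 437*(1 + 437)) = -490*(-462)/(-352) - (-34104 + 437*438) = -490*(-1/352)*(-462) - (-34104 + 191406) = -5145/8 - 1*157302 = -5145/8 - 157302 = -1263561/8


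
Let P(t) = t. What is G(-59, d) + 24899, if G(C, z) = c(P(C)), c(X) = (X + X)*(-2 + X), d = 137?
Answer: 32097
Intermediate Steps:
c(X) = 2*X*(-2 + X) (c(X) = (2*X)*(-2 + X) = 2*X*(-2 + X))
G(C, z) = 2*C*(-2 + C)
G(-59, d) + 24899 = 2*(-59)*(-2 - 59) + 24899 = 2*(-59)*(-61) + 24899 = 7198 + 24899 = 32097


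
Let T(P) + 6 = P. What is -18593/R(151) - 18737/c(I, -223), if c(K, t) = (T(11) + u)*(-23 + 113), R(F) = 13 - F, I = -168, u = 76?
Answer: 11079772/83835 ≈ 132.16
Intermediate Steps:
T(P) = -6 + P
c(K, t) = 7290 (c(K, t) = ((-6 + 11) + 76)*(-23 + 113) = (5 + 76)*90 = 81*90 = 7290)
-18593/R(151) - 18737/c(I, -223) = -18593/(13 - 1*151) - 18737/7290 = -18593/(13 - 151) - 18737*1/7290 = -18593/(-138) - 18737/7290 = -18593*(-1/138) - 18737/7290 = 18593/138 - 18737/7290 = 11079772/83835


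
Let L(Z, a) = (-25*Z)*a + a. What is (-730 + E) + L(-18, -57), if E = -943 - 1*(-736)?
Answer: -26644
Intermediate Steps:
L(Z, a) = a - 25*Z*a (L(Z, a) = -25*Z*a + a = a - 25*Z*a)
E = -207 (E = -943 + 736 = -207)
(-730 + E) + L(-18, -57) = (-730 - 207) - 57*(1 - 25*(-18)) = -937 - 57*(1 + 450) = -937 - 57*451 = -937 - 25707 = -26644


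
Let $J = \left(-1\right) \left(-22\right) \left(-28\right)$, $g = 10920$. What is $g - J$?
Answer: $11536$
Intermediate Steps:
$J = -616$ ($J = 22 \left(-28\right) = -616$)
$g - J = 10920 - -616 = 10920 + 616 = 11536$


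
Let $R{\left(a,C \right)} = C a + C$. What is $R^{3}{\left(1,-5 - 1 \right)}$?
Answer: $-1728$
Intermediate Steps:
$R{\left(a,C \right)} = C + C a$
$R^{3}{\left(1,-5 - 1 \right)} = \left(\left(-5 - 1\right) \left(1 + 1\right)\right)^{3} = \left(\left(-6\right) 2\right)^{3} = \left(-12\right)^{3} = -1728$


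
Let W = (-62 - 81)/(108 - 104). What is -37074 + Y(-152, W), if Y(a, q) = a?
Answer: -37226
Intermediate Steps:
W = -143/4 ≈ -35.750
-37074 + Y(-152, W) = -37074 - 152 = -37226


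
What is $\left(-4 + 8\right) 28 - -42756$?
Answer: $42868$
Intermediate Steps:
$\left(-4 + 8\right) 28 - -42756 = 4 \cdot 28 + 42756 = 112 + 42756 = 42868$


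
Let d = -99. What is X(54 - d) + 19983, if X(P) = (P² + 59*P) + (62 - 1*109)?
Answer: 52372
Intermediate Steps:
X(P) = -47 + P² + 59*P (X(P) = (P² + 59*P) + (62 - 109) = (P² + 59*P) - 47 = -47 + P² + 59*P)
X(54 - d) + 19983 = (-47 + (54 - 1*(-99))² + 59*(54 - 1*(-99))) + 19983 = (-47 + (54 + 99)² + 59*(54 + 99)) + 19983 = (-47 + 153² + 59*153) + 19983 = (-47 + 23409 + 9027) + 19983 = 32389 + 19983 = 52372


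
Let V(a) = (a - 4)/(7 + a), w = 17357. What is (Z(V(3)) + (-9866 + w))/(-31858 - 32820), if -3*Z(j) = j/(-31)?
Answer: -6966629/60150540 ≈ -0.11582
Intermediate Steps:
V(a) = (-4 + a)/(7 + a)
Z(j) = j/93 (Z(j) = -j/(3*(-31)) = -j*(-1)/(3*31) = -(-1)*j/93 = j/93)
(Z(V(3)) + (-9866 + w))/(-31858 - 32820) = (((-4 + 3)/(7 + 3))/93 + (-9866 + 17357))/(-31858 - 32820) = ((-1/10)/93 + 7491)/(-64678) = (((⅒)*(-1))/93 + 7491)*(-1/64678) = ((1/93)*(-⅒) + 7491)*(-1/64678) = (-1/930 + 7491)*(-1/64678) = (6966629/930)*(-1/64678) = -6966629/60150540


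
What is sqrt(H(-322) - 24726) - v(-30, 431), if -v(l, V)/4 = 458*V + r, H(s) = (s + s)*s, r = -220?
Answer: 788712 + sqrt(182642) ≈ 7.8914e+5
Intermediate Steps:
H(s) = 2*s**2 (H(s) = (2*s)*s = 2*s**2)
v(l, V) = 880 - 1832*V (v(l, V) = -4*(458*V - 220) = -4*(-220 + 458*V) = 880 - 1832*V)
sqrt(H(-322) - 24726) - v(-30, 431) = sqrt(2*(-322)**2 - 24726) - (880 - 1832*431) = sqrt(2*103684 - 24726) - (880 - 789592) = sqrt(207368 - 24726) - 1*(-788712) = sqrt(182642) + 788712 = 788712 + sqrt(182642)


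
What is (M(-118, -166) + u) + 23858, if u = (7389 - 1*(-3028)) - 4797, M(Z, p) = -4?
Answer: 29474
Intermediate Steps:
u = 5620 (u = (7389 + 3028) - 4797 = 10417 - 4797 = 5620)
(M(-118, -166) + u) + 23858 = (-4 + 5620) + 23858 = 5616 + 23858 = 29474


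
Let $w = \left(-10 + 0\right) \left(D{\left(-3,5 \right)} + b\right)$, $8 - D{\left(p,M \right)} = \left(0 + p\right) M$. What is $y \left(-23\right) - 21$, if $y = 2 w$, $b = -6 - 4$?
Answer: $5959$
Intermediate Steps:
$b = -10$ ($b = -6 - 4 = -10$)
$D{\left(p,M \right)} = 8 - M p$ ($D{\left(p,M \right)} = 8 - \left(0 + p\right) M = 8 - p M = 8 - M p$)
$w = -130$ ($w = \left(-10 + 0\right) \left(\left(8 - 5 \left(-3\right)\right) - 10\right) = - 10 \left(\left(8 + 15\right) - 10\right) = - 10 \left(23 - 10\right) = \left(-10\right) 13 = -130$)
$y = -260$ ($y = 2 \left(-130\right) = -260$)
$y \left(-23\right) - 21 = \left(-260\right) \left(-23\right) - 21 = 5980 - 21 = 5959$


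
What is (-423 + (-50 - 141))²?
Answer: 376996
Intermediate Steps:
(-423 + (-50 - 141))² = (-423 - 191)² = (-614)² = 376996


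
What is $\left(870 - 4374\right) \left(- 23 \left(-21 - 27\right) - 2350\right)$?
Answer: $4365984$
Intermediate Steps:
$\left(870 - 4374\right) \left(- 23 \left(-21 - 27\right) - 2350\right) = - 3504 \left(\left(-23\right) \left(-48\right) - 2350\right) = - 3504 \left(1104 - 2350\right) = \left(-3504\right) \left(-1246\right) = 4365984$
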